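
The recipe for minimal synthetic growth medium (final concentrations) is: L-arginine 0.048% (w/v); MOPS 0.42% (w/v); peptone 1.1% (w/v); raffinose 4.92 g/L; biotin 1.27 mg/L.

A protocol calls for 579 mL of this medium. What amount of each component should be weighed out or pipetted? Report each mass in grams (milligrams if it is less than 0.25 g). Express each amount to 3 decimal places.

L-arginine 0.278 g; MOPS 2.432 g; peptone 6.369 g; raffinose 2.849 g; biotin 0.735 mg

Target volume = 579 mL = 0.579 L.
L-arginine: 0.048 g per 100 mL × 579 mL ÷ 100 = 0.278 g
MOPS: 0.42% w/v = 4.2 g/L → 4.2 × 0.579 L = 2.432 g
peptone: 1.1 g per 100 mL × 579 mL ÷ 100 = 6.369 g
raffinose: 4.92 g/L × 0.579 L = 2.849 g
biotin: 1.27 mg/L × 0.579 L = 0.735 mg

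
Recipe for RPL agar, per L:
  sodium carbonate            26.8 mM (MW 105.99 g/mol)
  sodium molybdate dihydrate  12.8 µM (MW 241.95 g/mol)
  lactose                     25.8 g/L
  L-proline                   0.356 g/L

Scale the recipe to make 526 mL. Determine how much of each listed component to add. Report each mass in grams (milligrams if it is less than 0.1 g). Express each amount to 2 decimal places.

sodium carbonate 1.49 g; sodium molybdate dihydrate 1.63 mg; lactose 13.57 g; L-proline 0.19 g

Target volume = 526 mL = 0.526 L.
sodium carbonate: 26.8 mmol/L × 105.99 g/mol × 0.526 L ÷ 1000 = 1.49 g
sodium molybdate dihydrate: 12.8 µmol/L × 241.95 g/mol × 0.526 L ÷ 1000 = 1.63 mg
lactose: 25.8 g/L × 0.526 L = 13.57 g
L-proline: 0.356 g/L × 0.526 L = 0.19 g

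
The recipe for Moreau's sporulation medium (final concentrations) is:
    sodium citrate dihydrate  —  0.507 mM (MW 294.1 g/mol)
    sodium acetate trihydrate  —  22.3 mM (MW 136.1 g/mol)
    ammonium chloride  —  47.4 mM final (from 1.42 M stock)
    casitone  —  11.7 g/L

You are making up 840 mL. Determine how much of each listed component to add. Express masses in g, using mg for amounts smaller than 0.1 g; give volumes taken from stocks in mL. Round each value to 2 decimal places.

sodium citrate dihydrate 0.13 g; sodium acetate trihydrate 2.55 g; ammonium chloride 28.04 mL; casitone 9.83 g

Target volume = 840 mL = 0.84 L.
sodium citrate dihydrate: 0.507 mmol/L × 294.1 g/mol × 0.84 L ÷ 1000 = 0.13 g
sodium acetate trihydrate: 22.3 mmol/L × 136.1 g/mol × 0.84 L ÷ 1000 = 2.55 g
ammonium chloride: C1V1 = C2V2 → 47.4 mM × 840 mL ÷ 1420 mM = 28.04 mL
casitone: 11.7 g/L × 0.84 L = 9.83 g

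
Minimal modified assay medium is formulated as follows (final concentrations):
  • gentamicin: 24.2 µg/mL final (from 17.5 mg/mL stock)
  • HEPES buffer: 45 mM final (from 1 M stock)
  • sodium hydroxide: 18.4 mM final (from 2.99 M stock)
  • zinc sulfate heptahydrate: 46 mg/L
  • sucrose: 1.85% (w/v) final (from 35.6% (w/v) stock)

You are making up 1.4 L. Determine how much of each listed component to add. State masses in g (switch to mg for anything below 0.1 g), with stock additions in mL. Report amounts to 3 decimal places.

gentamicin 1.936 mL; HEPES buffer 63.000 mL; sodium hydroxide 8.615 mL; zinc sulfate heptahydrate 64.400 mg; sucrose 72.753 mL

Working volume: 1.4 L.
gentamicin: V = C2·V2/C1 = 24.2 µg/mL × 1400 mL ÷ 17500 µg/mL = 1.936 mL
HEPES buffer: dilute stock: 45 mM × 1400 mL ÷ 1000 mM = 63.000 mL
sodium hydroxide: C1V1 = C2V2 → 18.4 mM × 1400 mL ÷ 2990 mM = 8.615 mL
zinc sulfate heptahydrate: 46 mg/L × 1.4 L = 64.400 mg
sucrose: V = C2·V2/C1 = 1.85% ÷ 35.6% × 1400 mL = 72.753 mL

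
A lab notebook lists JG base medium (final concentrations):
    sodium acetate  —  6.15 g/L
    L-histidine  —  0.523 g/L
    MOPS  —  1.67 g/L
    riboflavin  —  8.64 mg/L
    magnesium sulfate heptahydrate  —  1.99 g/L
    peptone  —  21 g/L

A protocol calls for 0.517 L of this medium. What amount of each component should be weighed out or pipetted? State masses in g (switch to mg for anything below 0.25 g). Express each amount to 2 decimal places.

Scale factor relative to 1 L: 0.517.
sodium acetate: 6.15 g/L × 0.517 L = 3.18 g
L-histidine: 0.523 g/L × 0.517 L = 0.27 g
MOPS: 1.67 g/L × 0.517 L = 0.86 g
riboflavin: 8.64 mg/L × 0.517 L = 4.47 mg
magnesium sulfate heptahydrate: 1.99 g/L × 0.517 L = 1.03 g
peptone: 21 g/L × 0.517 L = 10.86 g

sodium acetate 3.18 g; L-histidine 0.27 g; MOPS 0.86 g; riboflavin 4.47 mg; magnesium sulfate heptahydrate 1.03 g; peptone 10.86 g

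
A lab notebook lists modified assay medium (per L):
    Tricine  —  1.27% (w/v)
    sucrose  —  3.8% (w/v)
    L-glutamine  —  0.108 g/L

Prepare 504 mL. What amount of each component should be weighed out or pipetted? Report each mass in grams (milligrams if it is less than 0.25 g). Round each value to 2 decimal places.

Target volume = 504 mL = 0.504 L.
Tricine: 1.27 g per 100 mL × 504 mL ÷ 100 = 6.40 g
sucrose: 3.8% w/v = 38 g/L → 38 × 0.504 L = 19.15 g
L-glutamine: 0.108 g/L × 0.504 L = 0.054432 g = 54.43 mg

Tricine 6.40 g; sucrose 19.15 g; L-glutamine 54.43 mg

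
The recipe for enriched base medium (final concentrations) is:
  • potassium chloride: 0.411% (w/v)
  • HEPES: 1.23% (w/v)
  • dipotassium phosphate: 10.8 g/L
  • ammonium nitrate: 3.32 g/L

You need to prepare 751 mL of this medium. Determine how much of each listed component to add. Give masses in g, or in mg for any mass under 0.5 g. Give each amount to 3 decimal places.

potassium chloride 3.087 g; HEPES 9.237 g; dipotassium phosphate 8.111 g; ammonium nitrate 2.493 g

Target volume = 751 mL = 0.751 L.
potassium chloride: 0.411 g per 100 mL × 751 mL ÷ 100 = 3.087 g
HEPES: 1.23 g per 100 mL × 751 mL ÷ 100 = 9.237 g
dipotassium phosphate: 10.8 g/L × 0.751 L = 8.111 g
ammonium nitrate: 3.32 g/L × 0.751 L = 2.493 g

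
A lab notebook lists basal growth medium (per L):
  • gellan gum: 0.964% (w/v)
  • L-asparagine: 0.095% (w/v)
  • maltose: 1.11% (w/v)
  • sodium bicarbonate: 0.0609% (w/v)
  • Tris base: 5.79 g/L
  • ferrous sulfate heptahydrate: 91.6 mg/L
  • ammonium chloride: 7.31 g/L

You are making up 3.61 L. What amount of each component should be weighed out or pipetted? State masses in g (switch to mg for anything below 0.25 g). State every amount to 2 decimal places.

Working volume: 3.61 L.
gellan gum: 0.964% w/v = 9.64 g/L → 9.64 × 3.61 L = 34.80 g
L-asparagine: 0.095 g per 100 mL × 3610 mL ÷ 100 = 3.43 g
maltose: 1.11 g per 100 mL × 3610 mL ÷ 100 = 40.07 g
sodium bicarbonate: 0.0609 g per 100 mL × 3610 mL ÷ 100 = 2.20 g
Tris base: 5.79 g/L × 3.61 L = 20.90 g
ferrous sulfate heptahydrate: 91.6 mg/L × 3.61 L = 330.676 mg = 0.33 g
ammonium chloride: 7.31 g/L × 3.61 L = 26.39 g

gellan gum 34.80 g; L-asparagine 3.43 g; maltose 40.07 g; sodium bicarbonate 2.20 g; Tris base 20.90 g; ferrous sulfate heptahydrate 0.33 g; ammonium chloride 26.39 g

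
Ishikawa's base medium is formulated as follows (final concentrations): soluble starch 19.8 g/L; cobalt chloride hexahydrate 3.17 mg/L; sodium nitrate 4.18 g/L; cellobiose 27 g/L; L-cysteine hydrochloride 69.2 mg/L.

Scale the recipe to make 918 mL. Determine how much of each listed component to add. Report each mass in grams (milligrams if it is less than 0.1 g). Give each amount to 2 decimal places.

soluble starch 18.18 g; cobalt chloride hexahydrate 2.91 mg; sodium nitrate 3.84 g; cellobiose 24.79 g; L-cysteine hydrochloride 63.53 mg

Scale factor relative to 1 L: 0.918.
soluble starch: 19.8 g/L × 0.918 L = 18.18 g
cobalt chloride hexahydrate: 3.17 mg/L × 0.918 L = 2.91 mg
sodium nitrate: 4.18 g/L × 0.918 L = 3.84 g
cellobiose: 27 g/L × 0.918 L = 24.79 g
L-cysteine hydrochloride: 69.2 mg/L × 0.918 L = 63.53 mg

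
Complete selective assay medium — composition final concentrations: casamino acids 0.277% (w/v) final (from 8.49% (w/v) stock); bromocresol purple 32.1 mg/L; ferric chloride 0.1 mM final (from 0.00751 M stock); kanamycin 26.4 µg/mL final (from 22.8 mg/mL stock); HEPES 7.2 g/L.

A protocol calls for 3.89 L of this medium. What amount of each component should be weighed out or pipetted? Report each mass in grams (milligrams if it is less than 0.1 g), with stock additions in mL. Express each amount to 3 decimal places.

Working volume: 3.89 L.
casamino acids: dilute stock: 0.277% ÷ 8.49% × 3890 mL = 126.918 mL
bromocresol purple: 32.1 mg/L × 3.89 L = 124.869 mg = 0.125 g
ferric chloride: dilute stock: 0.1 mM × 3890 mL ÷ 7.51 mM = 51.798 mL
kanamycin: V = C2·V2/C1 = 26.4 µg/mL × 3890 mL ÷ 22800 µg/mL = 4.504 mL
HEPES: 7.2 g/L × 3.89 L = 28.008 g

casamino acids 126.918 mL; bromocresol purple 0.125 g; ferric chloride 51.798 mL; kanamycin 4.504 mL; HEPES 28.008 g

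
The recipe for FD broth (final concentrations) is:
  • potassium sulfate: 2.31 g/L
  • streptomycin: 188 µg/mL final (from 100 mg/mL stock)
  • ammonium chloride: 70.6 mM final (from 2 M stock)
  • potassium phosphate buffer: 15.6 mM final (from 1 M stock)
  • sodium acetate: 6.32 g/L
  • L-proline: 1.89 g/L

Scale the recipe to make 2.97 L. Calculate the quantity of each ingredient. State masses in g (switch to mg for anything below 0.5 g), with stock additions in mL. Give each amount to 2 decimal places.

Working volume: 2.97 L.
potassium sulfate: 2.31 g/L × 2.97 L = 6.86 g
streptomycin: V = C2·V2/C1 = 188 µg/mL × 2970 mL ÷ 100000 µg/mL = 5.58 mL
ammonium chloride: C1V1 = C2V2 → 70.6 mM × 2970 mL ÷ 2000 mM = 104.84 mL
potassium phosphate buffer: C1V1 = C2V2 → 15.6 mM × 2970 mL ÷ 1000 mM = 46.33 mL
sodium acetate: 6.32 g/L × 2.97 L = 18.77 g
L-proline: 1.89 g/L × 2.97 L = 5.61 g

potassium sulfate 6.86 g; streptomycin 5.58 mL; ammonium chloride 104.84 mL; potassium phosphate buffer 46.33 mL; sodium acetate 18.77 g; L-proline 5.61 g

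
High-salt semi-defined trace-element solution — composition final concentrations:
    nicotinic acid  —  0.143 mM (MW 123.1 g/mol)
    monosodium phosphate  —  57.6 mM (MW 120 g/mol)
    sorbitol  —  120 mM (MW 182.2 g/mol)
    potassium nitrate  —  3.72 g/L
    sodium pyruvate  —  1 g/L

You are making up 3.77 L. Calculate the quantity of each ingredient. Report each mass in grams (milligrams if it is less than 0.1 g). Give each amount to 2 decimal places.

Working volume: 3.77 L.
nicotinic acid: 0.143 mmol/L × 123.1 mg/mmol × 3.77 L = 66.36 mg
monosodium phosphate: 57.6 mmol/L × 120 g/mol × 3.77 L ÷ 1000 = 26.06 g
sorbitol: 120 mmol/L × 182.2 g/mol × 3.77 L ÷ 1000 = 82.43 g
potassium nitrate: 3.72 g/L × 3.77 L = 14.02 g
sodium pyruvate: 1 g/L × 3.77 L = 3.77 g

nicotinic acid 66.36 mg; monosodium phosphate 26.06 g; sorbitol 82.43 g; potassium nitrate 14.02 g; sodium pyruvate 3.77 g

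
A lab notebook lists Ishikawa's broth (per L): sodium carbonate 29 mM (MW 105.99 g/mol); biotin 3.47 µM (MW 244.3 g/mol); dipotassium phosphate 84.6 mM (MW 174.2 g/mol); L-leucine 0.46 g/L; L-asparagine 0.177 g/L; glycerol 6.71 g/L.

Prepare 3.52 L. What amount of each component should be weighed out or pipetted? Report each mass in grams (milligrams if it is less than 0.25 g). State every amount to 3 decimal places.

Scale factor relative to 1 L: 3.52.
sodium carbonate: 29 mmol/L × 105.99 g/mol × 3.52 L ÷ 1000 = 10.819 g
biotin: 3.47 µmol/L × 244.3 g/mol × 3.52 L ÷ 1000 = 2.984 mg
dipotassium phosphate: 84.6 mmol/L × 174.2 g/mol × 3.52 L ÷ 1000 = 51.875 g
L-leucine: 0.46 g/L × 3.52 L = 1.619 g
L-asparagine: 0.177 g/L × 3.52 L = 0.623 g
glycerol: 6.71 g/L × 3.52 L = 23.619 g

sodium carbonate 10.819 g; biotin 2.984 mg; dipotassium phosphate 51.875 g; L-leucine 1.619 g; L-asparagine 0.623 g; glycerol 23.619 g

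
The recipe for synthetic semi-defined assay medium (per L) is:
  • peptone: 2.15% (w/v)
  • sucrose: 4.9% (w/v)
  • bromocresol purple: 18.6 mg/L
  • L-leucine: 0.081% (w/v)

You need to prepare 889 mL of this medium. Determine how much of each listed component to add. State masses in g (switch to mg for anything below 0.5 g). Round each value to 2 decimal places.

peptone 19.11 g; sucrose 43.56 g; bromocresol purple 16.54 mg; L-leucine 0.72 g

Scale factor relative to 1 L: 0.889.
peptone: 2.15 g per 100 mL × 889 mL ÷ 100 = 19.11 g
sucrose: 4.9% w/v = 49 g/L → 49 × 0.889 L = 43.56 g
bromocresol purple: 18.6 mg/L × 0.889 L = 16.54 mg
L-leucine: 0.081 g per 100 mL × 889 mL ÷ 100 = 0.72 g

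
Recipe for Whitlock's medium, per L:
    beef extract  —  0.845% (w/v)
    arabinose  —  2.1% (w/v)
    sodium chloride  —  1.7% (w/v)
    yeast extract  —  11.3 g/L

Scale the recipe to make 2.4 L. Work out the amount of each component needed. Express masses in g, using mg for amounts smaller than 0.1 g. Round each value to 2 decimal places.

Scale factor relative to 1 L: 2.4.
beef extract: 0.845% w/v = 8.45 g/L → 8.45 × 2.4 L = 20.28 g
arabinose: 2.1 g per 100 mL × 2400 mL ÷ 100 = 50.40 g
sodium chloride: 1.7 g per 100 mL × 2400 mL ÷ 100 = 40.80 g
yeast extract: 11.3 g/L × 2.4 L = 27.12 g

beef extract 20.28 g; arabinose 50.40 g; sodium chloride 40.80 g; yeast extract 27.12 g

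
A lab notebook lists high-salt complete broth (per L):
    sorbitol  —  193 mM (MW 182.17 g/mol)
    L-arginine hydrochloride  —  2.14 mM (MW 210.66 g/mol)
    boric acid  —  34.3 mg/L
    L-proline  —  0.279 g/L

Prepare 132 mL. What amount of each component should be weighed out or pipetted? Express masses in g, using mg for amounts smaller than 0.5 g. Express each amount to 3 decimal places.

Target volume = 132 mL = 0.132 L.
sorbitol: 193 mmol/L × 182.17 g/mol × 0.132 L ÷ 1000 = 4.641 g
L-arginine hydrochloride: 2.14 mmol/L × 210.66 mg/mmol × 0.132 L = 59.507 mg
boric acid: 34.3 mg/L × 0.132 L = 4.528 mg
L-proline: 0.279 g/L × 0.132 L = 0.036828 g = 36.828 mg

sorbitol 4.641 g; L-arginine hydrochloride 59.507 mg; boric acid 4.528 mg; L-proline 36.828 mg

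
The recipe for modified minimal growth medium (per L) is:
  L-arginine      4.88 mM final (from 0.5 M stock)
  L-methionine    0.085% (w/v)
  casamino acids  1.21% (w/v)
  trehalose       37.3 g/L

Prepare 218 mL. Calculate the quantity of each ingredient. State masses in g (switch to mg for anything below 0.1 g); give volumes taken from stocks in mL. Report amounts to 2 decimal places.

Scale factor relative to 1 L: 0.218.
L-arginine: C1V1 = C2V2 → 4.88 mM × 218 mL ÷ 500 mM = 2.13 mL
L-methionine: 0.085% w/v = 0.85 g/L → 0.85 × 0.218 L = 0.19 g
casamino acids: 1.21% w/v = 12.1 g/L → 12.1 × 0.218 L = 2.64 g
trehalose: 37.3 g/L × 0.218 L = 8.13 g

L-arginine 2.13 mL; L-methionine 0.19 g; casamino acids 2.64 g; trehalose 8.13 g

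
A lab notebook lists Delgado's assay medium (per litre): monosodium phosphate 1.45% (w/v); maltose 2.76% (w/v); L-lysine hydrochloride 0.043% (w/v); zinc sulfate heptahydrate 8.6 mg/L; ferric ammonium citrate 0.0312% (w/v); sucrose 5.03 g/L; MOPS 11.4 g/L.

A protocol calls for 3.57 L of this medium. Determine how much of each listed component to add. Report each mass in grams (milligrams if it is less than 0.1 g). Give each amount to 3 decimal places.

monosodium phosphate 51.765 g; maltose 98.532 g; L-lysine hydrochloride 1.535 g; zinc sulfate heptahydrate 30.702 mg; ferric ammonium citrate 1.114 g; sucrose 17.957 g; MOPS 40.698 g

Working volume: 3.57 L.
monosodium phosphate: 1.45 g per 100 mL × 3570 mL ÷ 100 = 51.765 g
maltose: 2.76 g per 100 mL × 3570 mL ÷ 100 = 98.532 g
L-lysine hydrochloride: 0.043 g per 100 mL × 3570 mL ÷ 100 = 1.535 g
zinc sulfate heptahydrate: 8.6 mg/L × 3.57 L = 30.702 mg
ferric ammonium citrate: 0.0312% w/v = 0.312 g/L → 0.312 × 3.57 L = 1.114 g
sucrose: 5.03 g/L × 3.57 L = 17.957 g
MOPS: 11.4 g/L × 3.57 L = 40.698 g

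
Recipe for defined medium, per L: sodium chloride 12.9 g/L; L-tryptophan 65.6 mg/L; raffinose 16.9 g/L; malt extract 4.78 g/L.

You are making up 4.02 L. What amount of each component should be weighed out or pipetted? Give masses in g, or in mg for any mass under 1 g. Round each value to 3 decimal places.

sodium chloride 51.858 g; L-tryptophan 263.712 mg; raffinose 67.938 g; malt extract 19.216 g

Scale factor relative to 1 L: 4.02.
sodium chloride: 12.9 g/L × 4.02 L = 51.858 g
L-tryptophan: 65.6 mg/L × 4.02 L = 263.712 mg
raffinose: 16.9 g/L × 4.02 L = 67.938 g
malt extract: 4.78 g/L × 4.02 L = 19.216 g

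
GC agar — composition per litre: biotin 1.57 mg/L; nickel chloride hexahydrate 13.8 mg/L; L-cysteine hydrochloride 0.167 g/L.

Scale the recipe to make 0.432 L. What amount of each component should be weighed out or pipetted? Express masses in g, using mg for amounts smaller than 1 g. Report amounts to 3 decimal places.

biotin 0.678 mg; nickel chloride hexahydrate 5.962 mg; L-cysteine hydrochloride 72.144 mg

Scale factor relative to 1 L: 0.432.
biotin: 1.57 mg/L × 0.432 L = 0.678 mg
nickel chloride hexahydrate: 13.8 mg/L × 0.432 L = 5.962 mg
L-cysteine hydrochloride: 0.167 g/L × 0.432 L = 0.072144 g = 72.144 mg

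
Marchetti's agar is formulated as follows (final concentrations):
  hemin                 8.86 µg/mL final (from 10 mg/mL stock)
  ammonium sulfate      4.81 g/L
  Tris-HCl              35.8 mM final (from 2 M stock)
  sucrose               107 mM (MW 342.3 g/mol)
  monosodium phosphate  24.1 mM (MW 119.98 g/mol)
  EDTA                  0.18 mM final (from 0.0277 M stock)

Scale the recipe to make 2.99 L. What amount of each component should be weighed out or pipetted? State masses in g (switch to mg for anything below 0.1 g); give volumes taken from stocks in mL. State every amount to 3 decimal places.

Scale factor relative to 1 L: 2.99.
hemin: V = C2·V2/C1 = 8.86 µg/mL × 2990 mL ÷ 10000 µg/mL = 2.649 mL
ammonium sulfate: 4.81 g/L × 2.99 L = 14.382 g
Tris-HCl: C1V1 = C2V2 → 35.8 mM × 2990 mL ÷ 2000 mM = 53.521 mL
sucrose: 107 mmol/L × 342.3 g/mol × 2.99 L ÷ 1000 = 109.512 g
monosodium phosphate: 24.1 mmol/L × 119.98 g/mol × 2.99 L ÷ 1000 = 8.646 g
EDTA: V = C2·V2/C1 = 0.18 mM × 2990 mL ÷ 27.7 mM = 19.430 mL

hemin 2.649 mL; ammonium sulfate 14.382 g; Tris-HCl 53.521 mL; sucrose 109.512 g; monosodium phosphate 8.646 g; EDTA 19.430 mL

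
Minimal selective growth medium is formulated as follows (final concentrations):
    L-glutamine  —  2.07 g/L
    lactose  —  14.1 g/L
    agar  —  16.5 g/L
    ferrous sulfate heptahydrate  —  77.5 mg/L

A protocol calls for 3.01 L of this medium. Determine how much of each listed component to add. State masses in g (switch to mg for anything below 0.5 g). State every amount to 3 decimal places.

L-glutamine 6.231 g; lactose 42.441 g; agar 49.665 g; ferrous sulfate heptahydrate 233.275 mg

Scale factor relative to 1 L: 3.01.
L-glutamine: 2.07 g/L × 3.01 L = 6.231 g
lactose: 14.1 g/L × 3.01 L = 42.441 g
agar: 16.5 g/L × 3.01 L = 49.665 g
ferrous sulfate heptahydrate: 77.5 mg/L × 3.01 L = 233.275 mg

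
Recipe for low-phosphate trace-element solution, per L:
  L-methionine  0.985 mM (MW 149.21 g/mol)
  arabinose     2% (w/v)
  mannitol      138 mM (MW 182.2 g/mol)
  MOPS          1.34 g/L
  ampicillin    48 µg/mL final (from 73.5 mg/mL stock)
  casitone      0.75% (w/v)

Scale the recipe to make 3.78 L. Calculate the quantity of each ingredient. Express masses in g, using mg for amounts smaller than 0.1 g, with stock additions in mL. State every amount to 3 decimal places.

L-methionine 0.556 g; arabinose 75.600 g; mannitol 95.043 g; MOPS 5.065 g; ampicillin 2.469 mL; casitone 28.350 g

Working volume: 3.78 L.
L-methionine: 0.985 mmol/L × 149.21 g/mol × 3.78 L ÷ 1000 = 0.556 g
arabinose: 2% w/v = 20 g/L → 20 × 3.78 L = 75.600 g
mannitol: 138 mmol/L × 182.2 g/mol × 3.78 L ÷ 1000 = 95.043 g
MOPS: 1.34 g/L × 3.78 L = 5.065 g
ampicillin: C1V1 = C2V2 → 48 µg/mL × 3780 mL ÷ 73500 µg/mL = 2.469 mL
casitone: 0.75 g per 100 mL × 3780 mL ÷ 100 = 28.350 g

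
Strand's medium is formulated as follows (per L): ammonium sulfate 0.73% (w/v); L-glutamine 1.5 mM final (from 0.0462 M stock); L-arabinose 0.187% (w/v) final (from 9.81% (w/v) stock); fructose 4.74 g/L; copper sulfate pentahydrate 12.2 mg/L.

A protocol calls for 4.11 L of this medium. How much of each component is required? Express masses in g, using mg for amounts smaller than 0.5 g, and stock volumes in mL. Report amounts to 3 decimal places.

ammonium sulfate 30.003 g; L-glutamine 133.442 mL; L-arabinose 78.346 mL; fructose 19.481 g; copper sulfate pentahydrate 50.142 mg

Scale factor relative to 1 L: 4.11.
ammonium sulfate: 0.73 g per 100 mL × 4110 mL ÷ 100 = 30.003 g
L-glutamine: C1V1 = C2V2 → 1.5 mM × 4110 mL ÷ 46.2 mM = 133.442 mL
L-arabinose: C1V1 = C2V2 → 0.187% ÷ 9.81% × 4110 mL = 78.346 mL
fructose: 4.74 g/L × 4.11 L = 19.481 g
copper sulfate pentahydrate: 12.2 mg/L × 4.11 L = 50.142 mg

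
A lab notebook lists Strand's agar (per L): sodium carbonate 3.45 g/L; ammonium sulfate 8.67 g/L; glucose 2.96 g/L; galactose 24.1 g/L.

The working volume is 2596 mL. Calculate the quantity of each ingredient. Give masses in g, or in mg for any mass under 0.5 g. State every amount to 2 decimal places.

Scale factor relative to 1 L: 2.596.
sodium carbonate: 3.45 g/L × 2.596 L = 8.96 g
ammonium sulfate: 8.67 g/L × 2.596 L = 22.51 g
glucose: 2.96 g/L × 2.596 L = 7.68 g
galactose: 24.1 g/L × 2.596 L = 62.56 g

sodium carbonate 8.96 g; ammonium sulfate 22.51 g; glucose 7.68 g; galactose 62.56 g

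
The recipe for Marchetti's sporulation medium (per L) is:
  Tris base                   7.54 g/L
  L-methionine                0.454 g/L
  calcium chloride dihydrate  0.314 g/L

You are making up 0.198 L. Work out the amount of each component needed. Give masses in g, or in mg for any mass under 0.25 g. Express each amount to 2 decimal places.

Tris base 1.49 g; L-methionine 89.89 mg; calcium chloride dihydrate 62.17 mg

Working volume: 0.198 L.
Tris base: 7.54 g/L × 0.198 L = 1.49 g
L-methionine: 0.454 g/L × 0.198 L = 0.089892 g = 89.89 mg
calcium chloride dihydrate: 0.314 g/L × 0.198 L = 0.062172 g = 62.17 mg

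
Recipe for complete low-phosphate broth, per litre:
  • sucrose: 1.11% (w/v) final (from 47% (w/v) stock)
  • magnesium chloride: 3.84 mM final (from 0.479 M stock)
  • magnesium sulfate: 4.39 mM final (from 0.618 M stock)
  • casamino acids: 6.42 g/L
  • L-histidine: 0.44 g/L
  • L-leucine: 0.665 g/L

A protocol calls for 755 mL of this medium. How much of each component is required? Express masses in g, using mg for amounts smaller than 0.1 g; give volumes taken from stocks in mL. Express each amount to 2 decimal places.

Target volume = 755 mL = 0.755 L.
sucrose: C1V1 = C2V2 → 1.11% ÷ 47% × 755 mL = 17.83 mL
magnesium chloride: V = C2·V2/C1 = 3.84 mM × 755 mL ÷ 479 mM = 6.05 mL
magnesium sulfate: dilute stock: 4.39 mM × 755 mL ÷ 618 mM = 5.36 mL
casamino acids: 6.42 g/L × 0.755 L = 4.85 g
L-histidine: 0.44 g/L × 0.755 L = 0.33 g
L-leucine: 0.665 g/L × 0.755 L = 0.50 g

sucrose 17.83 mL; magnesium chloride 6.05 mL; magnesium sulfate 5.36 mL; casamino acids 4.85 g; L-histidine 0.33 g; L-leucine 0.50 g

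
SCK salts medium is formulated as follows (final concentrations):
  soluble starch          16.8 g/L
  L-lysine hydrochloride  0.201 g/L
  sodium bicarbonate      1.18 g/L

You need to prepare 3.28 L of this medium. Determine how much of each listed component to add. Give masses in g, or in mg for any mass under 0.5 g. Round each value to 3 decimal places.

Working volume: 3.28 L.
soluble starch: 16.8 g/L × 3.28 L = 55.104 g
L-lysine hydrochloride: 0.201 g/L × 3.28 L = 0.659 g
sodium bicarbonate: 1.18 g/L × 3.28 L = 3.870 g

soluble starch 55.104 g; L-lysine hydrochloride 0.659 g; sodium bicarbonate 3.870 g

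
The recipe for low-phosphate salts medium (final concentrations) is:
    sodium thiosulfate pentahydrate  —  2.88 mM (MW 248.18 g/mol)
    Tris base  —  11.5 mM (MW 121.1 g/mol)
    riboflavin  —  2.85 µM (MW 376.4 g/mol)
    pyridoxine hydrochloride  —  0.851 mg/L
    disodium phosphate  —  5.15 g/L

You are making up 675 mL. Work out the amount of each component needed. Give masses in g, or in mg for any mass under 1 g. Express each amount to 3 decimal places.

Scale factor relative to 1 L: 0.675.
sodium thiosulfate pentahydrate: 2.88 mmol/L × 248.18 mg/mmol × 0.675 L = 482.462 mg
Tris base: 11.5 mmol/L × 121.1 mg/mmol × 0.675 L = 940.039 mg
riboflavin: 2.85 µmol/L × 376.4 g/mol × 0.675 L ÷ 1000 = 0.724 mg
pyridoxine hydrochloride: 0.851 mg/L × 0.675 L = 0.574 mg
disodium phosphate: 5.15 g/L × 0.675 L = 3.476 g

sodium thiosulfate pentahydrate 482.462 mg; Tris base 940.039 mg; riboflavin 0.724 mg; pyridoxine hydrochloride 0.574 mg; disodium phosphate 3.476 g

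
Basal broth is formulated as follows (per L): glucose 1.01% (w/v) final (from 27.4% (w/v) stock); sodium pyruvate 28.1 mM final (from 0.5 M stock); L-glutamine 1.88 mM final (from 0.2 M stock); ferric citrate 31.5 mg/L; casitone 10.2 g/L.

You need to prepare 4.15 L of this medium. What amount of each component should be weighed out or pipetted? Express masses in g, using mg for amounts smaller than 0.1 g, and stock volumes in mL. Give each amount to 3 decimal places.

Scale factor relative to 1 L: 4.15.
glucose: dilute stock: 1.01% ÷ 27.4% × 4150 mL = 152.974 mL
sodium pyruvate: C1V1 = C2V2 → 28.1 mM × 4150 mL ÷ 500 mM = 233.230 mL
L-glutamine: dilute stock: 1.88 mM × 4150 mL ÷ 200 mM = 39.010 mL
ferric citrate: 31.5 mg/L × 4.15 L = 130.725 mg = 0.131 g
casitone: 10.2 g/L × 4.15 L = 42.330 g

glucose 152.974 mL; sodium pyruvate 233.230 mL; L-glutamine 39.010 mL; ferric citrate 0.131 g; casitone 42.330 g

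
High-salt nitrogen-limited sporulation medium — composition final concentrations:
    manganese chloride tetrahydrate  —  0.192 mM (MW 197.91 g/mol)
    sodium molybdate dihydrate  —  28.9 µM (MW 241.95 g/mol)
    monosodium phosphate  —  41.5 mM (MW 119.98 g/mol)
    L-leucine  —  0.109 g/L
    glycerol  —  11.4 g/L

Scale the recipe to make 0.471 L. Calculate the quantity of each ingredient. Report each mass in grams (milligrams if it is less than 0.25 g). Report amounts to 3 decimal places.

Scale factor relative to 1 L: 0.471.
manganese chloride tetrahydrate: 0.192 mmol/L × 197.91 mg/mmol × 0.471 L = 17.897 mg
sodium molybdate dihydrate: 28.9 µmol/L × 241.95 g/mol × 0.471 L ÷ 1000 = 3.293 mg
monosodium phosphate: 41.5 mmol/L × 119.98 g/mol × 0.471 L ÷ 1000 = 2.345 g
L-leucine: 0.109 g/L × 0.471 L = 0.051339 g = 51.339 mg
glycerol: 11.4 g/L × 0.471 L = 5.369 g

manganese chloride tetrahydrate 17.897 mg; sodium molybdate dihydrate 3.293 mg; monosodium phosphate 2.345 g; L-leucine 51.339 mg; glycerol 5.369 g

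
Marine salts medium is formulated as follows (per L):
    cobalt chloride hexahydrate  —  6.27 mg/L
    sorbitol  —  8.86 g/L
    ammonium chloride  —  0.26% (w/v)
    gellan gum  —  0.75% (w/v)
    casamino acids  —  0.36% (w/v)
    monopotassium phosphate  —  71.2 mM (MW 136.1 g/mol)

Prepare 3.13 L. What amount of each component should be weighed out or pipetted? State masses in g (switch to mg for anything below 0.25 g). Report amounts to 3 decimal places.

cobalt chloride hexahydrate 19.625 mg; sorbitol 27.732 g; ammonium chloride 8.138 g; gellan gum 23.475 g; casamino acids 11.268 g; monopotassium phosphate 30.331 g

Working volume: 3.13 L.
cobalt chloride hexahydrate: 6.27 mg/L × 3.13 L = 19.625 mg
sorbitol: 8.86 g/L × 3.13 L = 27.732 g
ammonium chloride: 0.26% w/v = 2.6 g/L → 2.6 × 3.13 L = 8.138 g
gellan gum: 0.75 g per 100 mL × 3130 mL ÷ 100 = 23.475 g
casamino acids: 0.36 g per 100 mL × 3130 mL ÷ 100 = 11.268 g
monopotassium phosphate: 71.2 mmol/L × 136.1 g/mol × 3.13 L ÷ 1000 = 30.331 g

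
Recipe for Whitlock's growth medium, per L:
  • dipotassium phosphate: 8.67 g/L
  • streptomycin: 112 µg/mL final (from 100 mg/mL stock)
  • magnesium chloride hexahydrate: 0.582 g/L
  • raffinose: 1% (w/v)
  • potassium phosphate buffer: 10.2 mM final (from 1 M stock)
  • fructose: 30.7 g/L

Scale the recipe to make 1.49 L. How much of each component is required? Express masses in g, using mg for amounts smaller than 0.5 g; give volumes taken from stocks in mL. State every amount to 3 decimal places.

dipotassium phosphate 12.918 g; streptomycin 1.669 mL; magnesium chloride hexahydrate 0.867 g; raffinose 14.900 g; potassium phosphate buffer 15.198 mL; fructose 45.743 g

Scale factor relative to 1 L: 1.49.
dipotassium phosphate: 8.67 g/L × 1.49 L = 12.918 g
streptomycin: dilute stock: 112 µg/mL × 1490 mL ÷ 100000 µg/mL = 1.669 mL
magnesium chloride hexahydrate: 0.582 g/L × 1.49 L = 0.867 g
raffinose: 1 g per 100 mL × 1490 mL ÷ 100 = 14.900 g
potassium phosphate buffer: C1V1 = C2V2 → 10.2 mM × 1490 mL ÷ 1000 mM = 15.198 mL
fructose: 30.7 g/L × 1.49 L = 45.743 g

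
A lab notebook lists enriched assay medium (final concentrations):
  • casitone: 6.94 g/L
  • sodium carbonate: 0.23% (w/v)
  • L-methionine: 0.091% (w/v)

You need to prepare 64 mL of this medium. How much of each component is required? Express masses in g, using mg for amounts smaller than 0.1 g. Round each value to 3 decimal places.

Working volume: 64 mL = 0.064 L.
casitone: 6.94 g/L × 0.064 L = 0.444 g
sodium carbonate: 0.23 g per 100 mL × 64 mL ÷ 100 = 0.147 g
L-methionine: 0.091 g per 100 mL × 64 mL ÷ 100 = 0.05824 g = 58.240 mg

casitone 0.444 g; sodium carbonate 0.147 g; L-methionine 58.240 mg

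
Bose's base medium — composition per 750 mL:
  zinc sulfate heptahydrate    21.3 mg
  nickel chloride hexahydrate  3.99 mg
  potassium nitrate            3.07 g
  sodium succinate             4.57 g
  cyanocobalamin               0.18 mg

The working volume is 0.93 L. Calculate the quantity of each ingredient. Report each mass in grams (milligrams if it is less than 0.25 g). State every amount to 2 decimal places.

Scale factor = 930 mL / 750 mL = 1.24.
zinc sulfate heptahydrate: 21.3 mg × (930 mL / 750 mL) = 26.41 mg
nickel chloride hexahydrate: 3.99 mg × (930 mL / 750 mL) = 4.95 mg
potassium nitrate: 3.07 g × (930 mL / 750 mL) = 3.81 g
sodium succinate: 4.57 g × (930 mL / 750 mL) = 5.67 g
cyanocobalamin: 0.18 mg × (930 mL / 750 mL) = 0.22 mg

zinc sulfate heptahydrate 26.41 mg; nickel chloride hexahydrate 4.95 mg; potassium nitrate 3.81 g; sodium succinate 5.67 g; cyanocobalamin 0.22 mg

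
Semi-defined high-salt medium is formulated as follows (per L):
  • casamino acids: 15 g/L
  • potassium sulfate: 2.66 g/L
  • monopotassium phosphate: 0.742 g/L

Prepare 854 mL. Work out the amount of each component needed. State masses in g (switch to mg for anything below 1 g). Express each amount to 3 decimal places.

casamino acids 12.810 g; potassium sulfate 2.272 g; monopotassium phosphate 633.668 mg

Target volume = 854 mL = 0.854 L.
casamino acids: 15 g/L × 0.854 L = 12.810 g
potassium sulfate: 2.66 g/L × 0.854 L = 2.272 g
monopotassium phosphate: 0.742 g/L × 0.854 L = 0.633668 g = 633.668 mg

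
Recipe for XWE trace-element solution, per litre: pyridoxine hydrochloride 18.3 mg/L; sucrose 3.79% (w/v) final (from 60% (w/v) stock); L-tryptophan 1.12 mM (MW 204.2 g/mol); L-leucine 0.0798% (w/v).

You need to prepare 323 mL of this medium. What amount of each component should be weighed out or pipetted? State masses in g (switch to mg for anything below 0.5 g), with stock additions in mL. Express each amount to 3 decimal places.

Working volume: 323 mL = 0.323 L.
pyridoxine hydrochloride: 18.3 mg/L × 0.323 L = 5.911 mg
sucrose: V = C2·V2/C1 = 3.79% ÷ 60% × 323 mL = 20.403 mL
L-tryptophan: 1.12 mmol/L × 204.2 mg/mmol × 0.323 L = 73.871 mg
L-leucine: 0.0798% w/v = 0.798 g/L → 0.798 × 0.323 L = 0.257754 g = 257.754 mg

pyridoxine hydrochloride 5.911 mg; sucrose 20.403 mL; L-tryptophan 73.871 mg; L-leucine 257.754 mg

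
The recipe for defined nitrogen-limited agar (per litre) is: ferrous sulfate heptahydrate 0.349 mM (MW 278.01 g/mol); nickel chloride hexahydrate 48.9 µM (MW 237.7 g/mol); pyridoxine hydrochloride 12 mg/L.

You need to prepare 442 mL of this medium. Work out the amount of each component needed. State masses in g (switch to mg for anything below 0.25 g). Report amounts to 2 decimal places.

Working volume: 442 mL = 0.442 L.
ferrous sulfate heptahydrate: 0.349 mmol/L × 278.01 mg/mmol × 0.442 L = 42.89 mg
nickel chloride hexahydrate: 48.9 µmol/L × 237.7 g/mol × 0.442 L ÷ 1000 = 5.14 mg
pyridoxine hydrochloride: 12 mg/L × 0.442 L = 5.30 mg

ferrous sulfate heptahydrate 42.89 mg; nickel chloride hexahydrate 5.14 mg; pyridoxine hydrochloride 5.30 mg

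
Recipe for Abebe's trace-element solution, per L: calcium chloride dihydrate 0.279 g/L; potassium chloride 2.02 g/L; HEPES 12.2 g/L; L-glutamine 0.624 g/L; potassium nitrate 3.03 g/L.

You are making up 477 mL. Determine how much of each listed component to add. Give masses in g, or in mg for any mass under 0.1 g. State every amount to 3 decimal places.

Target volume = 477 mL = 0.477 L.
calcium chloride dihydrate: 0.279 g/L × 0.477 L = 0.133 g
potassium chloride: 2.02 g/L × 0.477 L = 0.964 g
HEPES: 12.2 g/L × 0.477 L = 5.819 g
L-glutamine: 0.624 g/L × 0.477 L = 0.298 g
potassium nitrate: 3.03 g/L × 0.477 L = 1.445 g

calcium chloride dihydrate 0.133 g; potassium chloride 0.964 g; HEPES 5.819 g; L-glutamine 0.298 g; potassium nitrate 1.445 g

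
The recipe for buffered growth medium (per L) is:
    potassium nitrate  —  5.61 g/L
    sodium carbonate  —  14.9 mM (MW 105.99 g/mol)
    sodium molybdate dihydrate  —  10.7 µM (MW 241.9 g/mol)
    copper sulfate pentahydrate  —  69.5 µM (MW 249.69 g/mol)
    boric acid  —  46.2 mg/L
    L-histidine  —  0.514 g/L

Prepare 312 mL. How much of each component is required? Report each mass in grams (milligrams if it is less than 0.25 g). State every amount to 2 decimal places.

Working volume: 312 mL = 0.312 L.
potassium nitrate: 5.61 g/L × 0.312 L = 1.75 g
sodium carbonate: 14.9 mmol/L × 105.99 g/mol × 0.312 L ÷ 1000 = 0.49 g
sodium molybdate dihydrate: 10.7 µmol/L × 241.9 g/mol × 0.312 L ÷ 1000 = 0.81 mg
copper sulfate pentahydrate: 69.5 µmol/L × 249.69 g/mol × 0.312 L ÷ 1000 = 5.41 mg
boric acid: 46.2 mg/L × 0.312 L = 14.41 mg
L-histidine: 0.514 g/L × 0.312 L = 0.160368 g = 160.37 mg

potassium nitrate 1.75 g; sodium carbonate 0.49 g; sodium molybdate dihydrate 0.81 mg; copper sulfate pentahydrate 5.41 mg; boric acid 14.41 mg; L-histidine 160.37 mg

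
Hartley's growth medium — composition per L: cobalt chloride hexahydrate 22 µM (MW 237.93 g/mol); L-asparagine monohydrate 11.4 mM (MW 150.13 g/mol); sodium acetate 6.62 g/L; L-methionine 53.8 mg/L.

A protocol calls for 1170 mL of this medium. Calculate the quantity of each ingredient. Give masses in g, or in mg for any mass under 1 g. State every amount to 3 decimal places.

cobalt chloride hexahydrate 6.124 mg; L-asparagine monohydrate 2.002 g; sodium acetate 7.745 g; L-methionine 62.946 mg

Scale factor relative to 1 L: 1.17.
cobalt chloride hexahydrate: 22 µmol/L × 237.93 g/mol × 1.17 L ÷ 1000 = 6.124 mg
L-asparagine monohydrate: 11.4 mmol/L × 150.13 g/mol × 1.17 L ÷ 1000 = 2.002 g
sodium acetate: 6.62 g/L × 1.17 L = 7.745 g
L-methionine: 53.8 mg/L × 1.17 L = 62.946 mg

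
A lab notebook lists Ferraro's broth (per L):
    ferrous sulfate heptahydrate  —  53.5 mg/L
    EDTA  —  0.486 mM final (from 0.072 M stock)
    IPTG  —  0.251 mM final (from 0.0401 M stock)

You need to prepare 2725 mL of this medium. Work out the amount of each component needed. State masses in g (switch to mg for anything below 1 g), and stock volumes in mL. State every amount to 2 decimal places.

Target volume = 2725 mL = 2.725 L.
ferrous sulfate heptahydrate: 53.5 mg/L × 2.725 L = 145.79 mg
EDTA: V = C2·V2/C1 = 0.486 mM × 2725 mL ÷ 72 mM = 18.39 mL
IPTG: V = C2·V2/C1 = 0.251 mM × 2725 mL ÷ 40.1 mM = 17.06 mL

ferrous sulfate heptahydrate 145.79 mg; EDTA 18.39 mL; IPTG 17.06 mL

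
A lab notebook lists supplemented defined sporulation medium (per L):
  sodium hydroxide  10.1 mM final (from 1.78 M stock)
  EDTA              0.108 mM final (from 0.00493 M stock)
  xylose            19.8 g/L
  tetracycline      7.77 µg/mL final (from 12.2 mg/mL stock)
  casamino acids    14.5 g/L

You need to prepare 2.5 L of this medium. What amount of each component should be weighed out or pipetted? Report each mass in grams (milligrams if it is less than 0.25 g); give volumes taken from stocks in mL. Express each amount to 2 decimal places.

sodium hydroxide 14.19 mL; EDTA 54.77 mL; xylose 49.50 g; tetracycline 1.59 mL; casamino acids 36.25 g

Working volume: 2.5 L.
sodium hydroxide: C1V1 = C2V2 → 10.1 mM × 2500 mL ÷ 1780 mM = 14.19 mL
EDTA: C1V1 = C2V2 → 0.108 mM × 2500 mL ÷ 4.93 mM = 54.77 mL
xylose: 19.8 g/L × 2.5 L = 49.50 g
tetracycline: V = C2·V2/C1 = 7.77 µg/mL × 2500 mL ÷ 12200 µg/mL = 1.59 mL
casamino acids: 14.5 g/L × 2.5 L = 36.25 g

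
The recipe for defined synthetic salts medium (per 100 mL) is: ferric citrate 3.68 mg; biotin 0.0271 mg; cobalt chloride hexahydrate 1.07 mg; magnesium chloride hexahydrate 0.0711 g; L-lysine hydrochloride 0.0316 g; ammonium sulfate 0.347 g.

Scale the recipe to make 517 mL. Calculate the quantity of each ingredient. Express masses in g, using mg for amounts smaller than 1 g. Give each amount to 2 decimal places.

ferric citrate 19.03 mg; biotin 0.14 mg; cobalt chloride hexahydrate 5.53 mg; magnesium chloride hexahydrate 367.59 mg; L-lysine hydrochloride 163.37 mg; ammonium sulfate 1.79 g

Ratio of target to recipe volume: 517 / 100 = 5.17.
ferric citrate: 3.68 mg × (517 mL / 100 mL) = 19.03 mg
biotin: 0.0271 mg × (517 mL / 100 mL) = 0.14 mg
cobalt chloride hexahydrate: 1.07 mg × (517 mL / 100 mL) = 5.53 mg
magnesium chloride hexahydrate: 0.0711 g × (517 mL / 100 mL) = 0.367587 g = 367.59 mg
L-lysine hydrochloride: 0.0316 g × (517 mL / 100 mL) = 0.163372 g = 163.37 mg
ammonium sulfate: 0.347 g × (517 mL / 100 mL) = 1.79 g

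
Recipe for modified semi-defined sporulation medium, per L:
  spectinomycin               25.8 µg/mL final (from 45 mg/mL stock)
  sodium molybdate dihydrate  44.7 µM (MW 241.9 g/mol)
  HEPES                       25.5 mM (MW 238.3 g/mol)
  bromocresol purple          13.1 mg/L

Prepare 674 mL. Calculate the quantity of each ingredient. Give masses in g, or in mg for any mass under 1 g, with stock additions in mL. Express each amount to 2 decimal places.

spectinomycin 0.39 mL; sodium molybdate dihydrate 7.29 mg; HEPES 4.10 g; bromocresol purple 8.83 mg

Scale factor relative to 1 L: 0.674.
spectinomycin: dilute stock: 25.8 µg/mL × 674 mL ÷ 45000 µg/mL = 0.39 mL
sodium molybdate dihydrate: 44.7 µmol/L × 241.9 g/mol × 0.674 L ÷ 1000 = 7.29 mg
HEPES: 25.5 mmol/L × 238.3 g/mol × 0.674 L ÷ 1000 = 4.10 g
bromocresol purple: 13.1 mg/L × 0.674 L = 8.83 mg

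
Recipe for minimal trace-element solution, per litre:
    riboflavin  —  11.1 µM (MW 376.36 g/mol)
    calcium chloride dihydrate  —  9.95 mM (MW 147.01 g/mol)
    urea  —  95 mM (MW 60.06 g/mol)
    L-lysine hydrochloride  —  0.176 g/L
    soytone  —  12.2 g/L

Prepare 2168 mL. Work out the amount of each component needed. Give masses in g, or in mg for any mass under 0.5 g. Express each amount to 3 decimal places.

Target volume = 2168 mL = 2.168 L.
riboflavin: 11.1 µmol/L × 376.36 g/mol × 2.168 L ÷ 1000 = 9.057 mg
calcium chloride dihydrate: 9.95 mmol/L × 147.01 g/mol × 2.168 L ÷ 1000 = 3.171 g
urea: 95 mmol/L × 60.06 g/mol × 2.168 L ÷ 1000 = 12.370 g
L-lysine hydrochloride: 0.176 g/L × 2.168 L = 0.381568 g = 381.568 mg
soytone: 12.2 g/L × 2.168 L = 26.450 g

riboflavin 9.057 mg; calcium chloride dihydrate 3.171 g; urea 12.370 g; L-lysine hydrochloride 381.568 mg; soytone 26.450 g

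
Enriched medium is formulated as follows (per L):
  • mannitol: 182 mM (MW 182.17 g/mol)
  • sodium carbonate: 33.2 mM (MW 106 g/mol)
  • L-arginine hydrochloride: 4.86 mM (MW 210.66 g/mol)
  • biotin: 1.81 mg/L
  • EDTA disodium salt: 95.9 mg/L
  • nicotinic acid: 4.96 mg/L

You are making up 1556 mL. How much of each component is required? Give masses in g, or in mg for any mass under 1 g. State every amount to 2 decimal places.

mannitol 51.59 g; sodium carbonate 5.48 g; L-arginine hydrochloride 1.59 g; biotin 2.82 mg; EDTA disodium salt 149.22 mg; nicotinic acid 7.72 mg

Scale factor relative to 1 L: 1.556.
mannitol: 182 mmol/L × 182.17 g/mol × 1.556 L ÷ 1000 = 51.59 g
sodium carbonate: 33.2 mmol/L × 106 g/mol × 1.556 L ÷ 1000 = 5.48 g
L-arginine hydrochloride: 4.86 mmol/L × 210.66 g/mol × 1.556 L ÷ 1000 = 1.59 g
biotin: 1.81 mg/L × 1.556 L = 2.82 mg
EDTA disodium salt: 95.9 mg/L × 1.556 L = 149.22 mg
nicotinic acid: 4.96 mg/L × 1.556 L = 7.72 mg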